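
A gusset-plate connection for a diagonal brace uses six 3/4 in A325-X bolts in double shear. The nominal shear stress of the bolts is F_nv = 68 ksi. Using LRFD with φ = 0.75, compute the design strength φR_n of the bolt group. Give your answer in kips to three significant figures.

270 kips

A_b = π × 0.75² / 4 = 0.4418 in².
R_n = F_nv · A_b · n · n_s = 68 × 0.4418 × 6 × 2 = 360.5 kips.
Design strength φR_n = 0.75 × 360.5 = 270 kips.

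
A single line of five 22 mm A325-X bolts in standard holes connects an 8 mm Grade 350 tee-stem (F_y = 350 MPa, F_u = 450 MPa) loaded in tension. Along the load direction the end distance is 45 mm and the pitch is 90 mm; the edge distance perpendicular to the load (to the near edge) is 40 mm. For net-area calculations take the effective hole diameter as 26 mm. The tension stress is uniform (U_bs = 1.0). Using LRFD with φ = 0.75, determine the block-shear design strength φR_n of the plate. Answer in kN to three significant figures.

539 kN

Shear plane L_v = 45 + 4·90 = 405 mm; A_gv = 405 × 8 = 3240 mm².
A_nv = (405 − 4.5·26) × 8 = 2304 mm².
A_nt = (40 − 0.5·26) × 8 = 216 mm².
0.6 F_u A_nv = 622.1 kN; 0.6 F_y A_gv = 680.4 kN → shear rupture governs the shear term.
R_n = 622.1 + 1.0 × 450 × 216 / 1000 = 719.3 kN.
Design strength φR_n = 0.75 × 719.3 = 539 kN.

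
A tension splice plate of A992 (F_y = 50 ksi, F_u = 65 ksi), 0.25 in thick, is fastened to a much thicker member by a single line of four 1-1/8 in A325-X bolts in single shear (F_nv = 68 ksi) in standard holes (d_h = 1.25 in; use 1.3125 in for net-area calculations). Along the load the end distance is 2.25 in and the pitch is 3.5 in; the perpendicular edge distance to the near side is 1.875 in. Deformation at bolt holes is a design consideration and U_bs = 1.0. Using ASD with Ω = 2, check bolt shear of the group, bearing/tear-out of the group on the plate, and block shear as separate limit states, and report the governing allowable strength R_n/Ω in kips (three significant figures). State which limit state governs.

49.7 kips (block shear governs)

Bolt shear: A_b = π·1.125²/4 = 0.994 in²; R_n = 68 × 0.994 × 4 × 1 = 270.4 kips → 270.4 / 2 = 135 kips.
Bearing: edge l_c = 1.625, r_n = 31.69 kips; interior l_c = 2.25, r_n = 43.87 kips; R_n = 31.69 + 3·43.87 = 163.3 kips → 81.7 kips.
Block shear: A_gv = 3.188, A_nv = 2.039, A_nt = 0.3047 in²; R_n = min(0.6F_uA_nv, 0.6F_yA_gv) + U_bs·F_u·A_nt = 99.33 kips → 49.7 kips.
Block shear governs: 49.7 kips.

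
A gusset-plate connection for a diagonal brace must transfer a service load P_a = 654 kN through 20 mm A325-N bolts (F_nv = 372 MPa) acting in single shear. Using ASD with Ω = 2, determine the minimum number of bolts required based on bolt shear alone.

A_b = π·20²/4 = 314.2 mm².
Per-bolt allowable strength R_n/Ω = 372 × 314.2 × 1 / 1000 / 2 = 58.43 kN.
n ≥ 654 / 58.43 = 11.19 → use 12 bolts.

12 bolts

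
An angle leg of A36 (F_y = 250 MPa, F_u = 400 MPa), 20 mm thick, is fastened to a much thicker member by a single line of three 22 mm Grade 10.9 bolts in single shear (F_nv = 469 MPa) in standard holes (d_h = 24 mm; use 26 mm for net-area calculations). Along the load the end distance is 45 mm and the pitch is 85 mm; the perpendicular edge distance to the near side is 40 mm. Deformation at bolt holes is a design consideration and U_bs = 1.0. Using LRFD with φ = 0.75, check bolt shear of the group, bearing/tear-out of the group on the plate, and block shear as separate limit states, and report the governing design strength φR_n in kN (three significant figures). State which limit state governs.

401 kN (bolt shear governs)

Bolt shear: A_b = π·22²/4 = 380.1 mm²; R_n = 469 × 380.1 × 3 × 1 / 1000 = 534.8 kN → 0.75 × 534.8 = 401 kN.
Bearing: edge l_c = 33, r_n = 316.8 kN; interior l_c = 61, r_n = 422.4 kN; R_n = 316.8 + 2·422.4 = 1162 kN → 871 kN.
Block shear: A_gv = 4300, A_nv = 3000, A_nt = 540 mm²; R_n = min(0.6F_uA_nv, 0.6F_yA_gv) + U_bs·F_u·A_nt = 861 kN → 646 kN.
Bolt shear governs: 401 kN.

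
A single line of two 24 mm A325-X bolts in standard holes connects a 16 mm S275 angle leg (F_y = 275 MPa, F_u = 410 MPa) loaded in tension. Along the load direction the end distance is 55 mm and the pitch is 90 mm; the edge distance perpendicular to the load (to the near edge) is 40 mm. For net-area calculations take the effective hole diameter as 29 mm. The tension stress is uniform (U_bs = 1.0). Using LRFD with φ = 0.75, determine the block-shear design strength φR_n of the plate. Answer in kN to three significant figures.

Shear plane L_v = 55 + 1·90 = 145 mm; A_gv = 145 × 16 = 2320 mm².
A_nv = (145 − 1.5·29) × 16 = 1624 mm².
A_nt = (40 − 0.5·29) × 16 = 408 mm².
0.6 F_u A_nv = 399.5 kN; 0.6 F_y A_gv = 382.8 kN → shear yielding governs the shear term.
R_n = 382.8 + 1.0 × 410 × 408 / 1000 = 550.1 kN.
Design strength φR_n = 0.75 × 550.1 = 413 kN.

413 kN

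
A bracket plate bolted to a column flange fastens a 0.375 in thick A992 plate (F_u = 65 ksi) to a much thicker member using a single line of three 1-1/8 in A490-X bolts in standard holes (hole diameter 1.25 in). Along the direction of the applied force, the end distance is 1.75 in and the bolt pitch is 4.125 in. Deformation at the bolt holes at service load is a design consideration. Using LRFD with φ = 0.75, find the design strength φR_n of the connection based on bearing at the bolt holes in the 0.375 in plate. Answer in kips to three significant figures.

123 kips

Per bolt r_n = 1.2 l_c t F_u ≤ 2.4 d t F_u; upper limit = 2.4 × 1.125 × 0.375 × 65 = 65.81 kips.
Edge bolt: l_c = 1.75 − 1.25/2 = 1.125 in → 1.2 × 1.125 × 0.375 × 65 = 32.91 → r_n = 32.91 kips.
Interior bolts: l_c = 4.125 − 1.25 = 2.875 in → 1.2 × 2.875 × 0.375 × 65 = 84.09 → r_n = 65.81 kips.
R_n = 1 × 32.91 + 2 × 65.81 = 164.5 kips.
Design strength φR_n = 0.75 × 164.5 = 123 kips.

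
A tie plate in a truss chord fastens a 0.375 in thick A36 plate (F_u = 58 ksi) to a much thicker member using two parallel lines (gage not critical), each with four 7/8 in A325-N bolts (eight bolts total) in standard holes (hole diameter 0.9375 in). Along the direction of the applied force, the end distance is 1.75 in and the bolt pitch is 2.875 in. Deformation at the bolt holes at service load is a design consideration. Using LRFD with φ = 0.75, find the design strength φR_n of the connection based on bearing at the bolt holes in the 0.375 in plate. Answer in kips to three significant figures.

Per bolt r_n = 1.2 l_c t F_u ≤ 2.4 d t F_u; upper limit = 2.4 × 0.875 × 0.375 × 58 = 45.68 kips.
Edge bolt: l_c = 1.75 − 0.9375/2 = 1.281 in → 1.2 × 1.281 × 0.375 × 58 = 33.44 → r_n = 33.44 kips.
Interior bolts: l_c = 2.875 − 0.9375 = 1.938 in → 1.2 × 1.938 × 0.375 × 58 = 50.57 → r_n = 45.68 kips.
R_n = 2 × 33.44 + 6 × 45.68 = 340.9 kips.
Design strength φR_n = 0.75 × 340.9 = 256 kips.

256 kips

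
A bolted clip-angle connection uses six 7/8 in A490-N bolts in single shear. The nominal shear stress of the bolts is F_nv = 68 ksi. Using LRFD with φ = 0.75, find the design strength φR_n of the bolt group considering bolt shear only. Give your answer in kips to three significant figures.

A_b = π × 0.875² / 4 = 0.6013 in².
R_n = F_nv · A_b · n · n_s = 68 × 0.6013 × 6 × 1 = 245.3 kips.
Design strength φR_n = 0.75 × 245.3 = 184 kips.

184 kips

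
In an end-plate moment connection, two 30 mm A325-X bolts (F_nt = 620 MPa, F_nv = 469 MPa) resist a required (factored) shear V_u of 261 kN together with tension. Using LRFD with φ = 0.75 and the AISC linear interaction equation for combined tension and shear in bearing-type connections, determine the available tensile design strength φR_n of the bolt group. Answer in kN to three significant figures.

A_b = π·30²/4 = 706.9 mm²; f_rv = 261 × 1000 / (2 × 706.9) = 184.6 MPa.
F'_nt = 1.3 F_nt − (F_nt / φF_nv) f_rv = 1.3·620 − (620/(0.75·469))·184.6 = 480.6 MPa, capped at F_nt → F'_nt = 480.6 MPa.
R_n = F'_nt · A_b · n = 480.6 × 706.9 × 2 / 1000 = 679.4 kN.
Design strength φR_n = 0.75 × 679.4 = 510 kN.

510 kN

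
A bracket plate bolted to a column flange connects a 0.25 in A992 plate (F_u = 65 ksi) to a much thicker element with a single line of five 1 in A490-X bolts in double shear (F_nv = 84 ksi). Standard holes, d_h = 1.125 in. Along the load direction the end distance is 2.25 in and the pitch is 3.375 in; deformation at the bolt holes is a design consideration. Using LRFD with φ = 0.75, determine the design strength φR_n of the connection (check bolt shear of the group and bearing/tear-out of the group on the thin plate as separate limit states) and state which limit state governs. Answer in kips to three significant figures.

142 kips (bearing governs)

Bolt shear: A_b = π·1²/4 = 0.7854 in²; R_n = 84 × 0.7854 × 5 × 2 = 659.7 kips → 0.75 × 659.7 = 495 kips.
Bearing (1.2 l_c t F_u ≤ 2.4 d t F_u): upper limit = 2.4·1·0.25·65 = 39 kips.
  Edge l_c = 2.25 − 1.125/2 = 1.688 → r_n = 32.91 kips; interior l_c = 3.375 − 1.125 = 2.25 → r_n = 39 kips.
  R_n,bearing = 1·32.91 + 4·39 = 188.9 kips → 0.75 × 188.9 = 142 kips.
Bearing governs: 142 kips.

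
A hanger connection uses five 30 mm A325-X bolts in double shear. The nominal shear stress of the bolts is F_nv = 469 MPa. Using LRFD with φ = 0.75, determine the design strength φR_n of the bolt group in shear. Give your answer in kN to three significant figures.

2490 kN

A_b = π × 30² / 4 = 706.9 mm².
R_n = F_nv · A_b · n · n_s = 469 × 706.9 × 5 × 2 / 1000 = 3315 kN.
Design strength φR_n = 0.75 × 3315 = 2490 kN.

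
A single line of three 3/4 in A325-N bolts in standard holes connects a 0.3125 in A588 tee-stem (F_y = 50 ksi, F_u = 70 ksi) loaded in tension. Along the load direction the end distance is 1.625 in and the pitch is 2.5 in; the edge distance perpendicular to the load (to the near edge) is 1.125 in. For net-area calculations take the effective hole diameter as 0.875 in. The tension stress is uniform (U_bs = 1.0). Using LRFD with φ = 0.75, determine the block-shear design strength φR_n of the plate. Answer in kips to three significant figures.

Shear plane L_v = 1.625 + 2·2.5 = 6.625 in; A_gv = 6.625 × 0.3125 = 2.07 in².
A_nv = (6.625 − 2.5·0.875) × 0.3125 = 1.387 in².
A_nt = (1.125 − 0.5·0.875) × 0.3125 = 0.2148 in².
0.6 F_u A_nv = 58.24 kips; 0.6 F_y A_gv = 62.11 kips → shear rupture governs the shear term.
R_n = 58.24 + 1.0 × 70 × 0.2148 = 73.28 kips.
Design strength φR_n = 0.75 × 73.28 = 55 kips.

55 kips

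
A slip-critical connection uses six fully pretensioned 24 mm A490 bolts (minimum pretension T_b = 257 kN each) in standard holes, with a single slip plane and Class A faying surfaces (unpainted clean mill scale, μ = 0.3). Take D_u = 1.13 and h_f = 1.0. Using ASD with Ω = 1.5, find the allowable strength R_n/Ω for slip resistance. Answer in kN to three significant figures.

R_n = μ · D_u · h_f · T_b · n_s · n_b = 0.3 × 1.13 × 1.0 × 257 × 1 × 6 = 522.7 kN.
Allowable strength R_n/Ω = 522.7 / 1.5 = 348 kN.

348 kN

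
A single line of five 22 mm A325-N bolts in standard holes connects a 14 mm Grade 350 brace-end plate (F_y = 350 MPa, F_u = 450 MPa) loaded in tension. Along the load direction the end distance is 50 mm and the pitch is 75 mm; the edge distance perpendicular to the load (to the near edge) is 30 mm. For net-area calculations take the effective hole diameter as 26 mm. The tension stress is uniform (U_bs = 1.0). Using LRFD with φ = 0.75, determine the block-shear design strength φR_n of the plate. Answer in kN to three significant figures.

741 kN

Shear plane L_v = 50 + 4·75 = 350 mm; A_gv = 350 × 14 = 4900 mm².
A_nv = (350 − 4.5·26) × 14 = 3262 mm².
A_nt = (30 − 0.5·26) × 14 = 238 mm².
0.6 F_u A_nv = 880.7 kN; 0.6 F_y A_gv = 1029 kN → shear rupture governs the shear term.
R_n = 880.7 + 1.0 × 450 × 238 / 1000 = 987.8 kN.
Design strength φR_n = 0.75 × 987.8 = 741 kN.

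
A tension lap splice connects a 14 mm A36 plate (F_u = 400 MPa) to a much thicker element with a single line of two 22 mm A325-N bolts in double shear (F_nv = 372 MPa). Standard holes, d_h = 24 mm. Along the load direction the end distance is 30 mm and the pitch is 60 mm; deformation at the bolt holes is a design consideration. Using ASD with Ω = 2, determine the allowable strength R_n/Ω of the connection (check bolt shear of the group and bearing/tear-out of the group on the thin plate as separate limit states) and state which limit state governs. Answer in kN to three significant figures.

181 kN (bearing governs)

Bolt shear: A_b = π·22²/4 = 380.1 mm²; R_n = 372 × 380.1 × 2 × 2 / 1000 = 565.6 kN → 565.6 / 2 = 283 kN.
Bearing (1.2 l_c t F_u ≤ 2.4 d t F_u): upper limit = 2.4·22·14·400 / 1000 = 295.7 kN.
  Edge l_c = 30 − 24/2 = 18 → r_n = 121 kN; interior l_c = 60 − 24 = 36 → r_n = 241.9 kN.
  R_n,bearing = 1·121 + 1·241.9 = 362.9 kN → 362.9 / 2 = 181 kN.
Bearing governs: 181 kN.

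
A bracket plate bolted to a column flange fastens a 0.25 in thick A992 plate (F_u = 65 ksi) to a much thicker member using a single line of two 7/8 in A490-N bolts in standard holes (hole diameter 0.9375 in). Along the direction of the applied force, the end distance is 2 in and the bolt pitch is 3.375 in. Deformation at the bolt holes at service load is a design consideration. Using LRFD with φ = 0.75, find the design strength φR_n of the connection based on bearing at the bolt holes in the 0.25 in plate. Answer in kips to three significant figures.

48 kips

Per bolt r_n = 1.2 l_c t F_u ≤ 2.4 d t F_u; upper limit = 2.4 × 0.875 × 0.25 × 65 = 34.12 kips.
Edge bolt: l_c = 2 − 0.9375/2 = 1.531 in → 1.2 × 1.531 × 0.25 × 65 = 29.86 → r_n = 29.86 kips.
Interior bolts: l_c = 3.375 − 0.9375 = 2.438 in → 1.2 × 2.438 × 0.25 × 65 = 47.53 → r_n = 34.12 kips.
R_n = 1 × 29.86 + 1 × 34.12 = 63.98 kips.
Design strength φR_n = 0.75 × 63.98 = 48 kips.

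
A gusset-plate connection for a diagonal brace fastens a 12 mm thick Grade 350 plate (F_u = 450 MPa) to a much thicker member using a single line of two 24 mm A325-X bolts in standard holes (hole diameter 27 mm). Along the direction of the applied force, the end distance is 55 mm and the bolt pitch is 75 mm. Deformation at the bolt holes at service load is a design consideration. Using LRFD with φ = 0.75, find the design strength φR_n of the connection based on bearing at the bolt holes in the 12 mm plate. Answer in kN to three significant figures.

Per bolt r_n = 1.2 l_c t F_u ≤ 2.4 d t F_u; upper limit = 2.4 × 24 × 12 × 450 / 1000 = 311 kN.
Edge bolt: l_c = 55 − 27/2 = 41.5 mm → 1.2 × 41.5 × 12 × 450 / 1000 = 268.9 → r_n = 268.9 kN.
Interior bolts: l_c = 75 − 27 = 48 mm → 1.2 × 48 × 12 × 450 / 1000 = 311 → r_n = 311 kN.
R_n = 1 × 268.9 + 1 × 311 = 580 kN.
Design strength φR_n = 0.75 × 580 = 435 kN.

435 kN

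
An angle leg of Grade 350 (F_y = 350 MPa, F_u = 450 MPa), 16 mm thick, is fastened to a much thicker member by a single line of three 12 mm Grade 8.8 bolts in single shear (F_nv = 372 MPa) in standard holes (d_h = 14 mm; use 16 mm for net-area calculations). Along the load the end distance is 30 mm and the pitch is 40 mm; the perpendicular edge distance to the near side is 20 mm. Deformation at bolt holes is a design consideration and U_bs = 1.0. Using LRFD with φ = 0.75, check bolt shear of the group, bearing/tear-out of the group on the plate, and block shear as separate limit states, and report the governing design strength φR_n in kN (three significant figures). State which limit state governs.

Bolt shear: A_b = π·12²/4 = 113.1 mm²; R_n = 372 × 113.1 × 3 × 1 / 1000 = 126.2 kN → 0.75 × 126.2 = 94.7 kN.
Bearing: edge l_c = 23, r_n = 198.7 kN; interior l_c = 26, r_n = 207.4 kN; R_n = 198.7 + 2·207.4 = 613.4 kN → 460 kN.
Block shear: A_gv = 1760, A_nv = 1120, A_nt = 192 mm²; R_n = min(0.6F_uA_nv, 0.6F_yA_gv) + U_bs·F_u·A_nt = 388.8 kN → 292 kN.
Bolt shear governs: 94.7 kN.

94.7 kN (bolt shear governs)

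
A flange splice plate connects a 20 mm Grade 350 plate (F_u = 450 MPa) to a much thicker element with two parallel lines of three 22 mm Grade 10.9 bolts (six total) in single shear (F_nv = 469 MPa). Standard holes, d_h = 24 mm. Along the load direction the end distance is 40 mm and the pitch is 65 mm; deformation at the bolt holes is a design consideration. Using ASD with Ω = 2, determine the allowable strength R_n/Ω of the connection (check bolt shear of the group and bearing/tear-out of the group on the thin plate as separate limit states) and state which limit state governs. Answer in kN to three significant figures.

Bolt shear: A_b = π·22²/4 = 380.1 mm²; R_n = 469 × 380.1 × 6 × 1 / 1000 = 1070 kN → 1070 / 2 = 535 kN.
Bearing (1.2 l_c t F_u ≤ 2.4 d t F_u): upper limit = 2.4·22·20·450 / 1000 = 475.2 kN.
  Edge l_c = 40 − 24/2 = 28 → r_n = 302.4 kN; interior l_c = 65 − 24 = 41 → r_n = 442.8 kN.
  R_n,bearing = 2·302.4 + 4·442.8 = 2376 kN → 2376 / 2 = 1190 kN.
Bolt shear governs: 535 kN.

535 kN (bolt shear governs)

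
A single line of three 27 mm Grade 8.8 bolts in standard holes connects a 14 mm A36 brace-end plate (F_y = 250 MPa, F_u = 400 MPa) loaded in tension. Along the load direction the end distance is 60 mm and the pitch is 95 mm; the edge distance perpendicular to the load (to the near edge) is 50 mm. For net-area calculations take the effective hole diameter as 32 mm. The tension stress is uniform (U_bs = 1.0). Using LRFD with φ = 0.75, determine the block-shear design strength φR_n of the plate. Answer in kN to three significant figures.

537 kN

Shear plane L_v = 60 + 2·95 = 250 mm; A_gv = 250 × 14 = 3500 mm².
A_nv = (250 − 2.5·32) × 14 = 2380 mm².
A_nt = (50 − 0.5·32) × 14 = 476 mm².
0.6 F_u A_nv = 571.2 kN; 0.6 F_y A_gv = 525 kN → shear yielding governs the shear term.
R_n = 525 + 1.0 × 400 × 476 / 1000 = 715.4 kN.
Design strength φR_n = 0.75 × 715.4 = 537 kN.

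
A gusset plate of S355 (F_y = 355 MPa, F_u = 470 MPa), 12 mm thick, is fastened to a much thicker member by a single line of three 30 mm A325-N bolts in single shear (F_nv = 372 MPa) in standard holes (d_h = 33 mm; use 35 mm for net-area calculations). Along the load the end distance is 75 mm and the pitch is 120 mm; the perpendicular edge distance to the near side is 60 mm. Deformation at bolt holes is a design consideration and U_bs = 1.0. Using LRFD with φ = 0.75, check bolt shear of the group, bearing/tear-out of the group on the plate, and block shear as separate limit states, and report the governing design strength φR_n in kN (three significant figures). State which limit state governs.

592 kN (bolt shear governs)

Bolt shear: A_b = π·30²/4 = 706.9 mm²; R_n = 372 × 706.9 × 3 × 1 / 1000 = 788.9 kN → 0.75 × 788.9 = 592 kN.
Bearing: edge l_c = 58.5, r_n = 395.9 kN; interior l_c = 87, r_n = 406.1 kN; R_n = 395.9 + 2·406.1 = 1208 kN → 906 kN.
Block shear: A_gv = 3780, A_nv = 2730, A_nt = 510 mm²; R_n = min(0.6F_uA_nv, 0.6F_yA_gv) + U_bs·F_u·A_nt = 1010 kN → 757 kN.
Bolt shear governs: 592 kN.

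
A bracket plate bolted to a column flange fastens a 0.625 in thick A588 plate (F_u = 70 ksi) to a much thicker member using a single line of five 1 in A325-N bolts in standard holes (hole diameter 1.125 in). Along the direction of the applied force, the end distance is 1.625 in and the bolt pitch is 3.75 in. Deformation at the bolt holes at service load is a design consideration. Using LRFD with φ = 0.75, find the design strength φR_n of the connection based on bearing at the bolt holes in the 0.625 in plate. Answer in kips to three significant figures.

357 kips

Per bolt r_n = 1.2 l_c t F_u ≤ 2.4 d t F_u; upper limit = 2.4 × 1 × 0.625 × 70 = 105 kips.
Edge bolt: l_c = 1.625 − 1.125/2 = 1.062 in → 1.2 × 1.062 × 0.625 × 70 = 55.78 → r_n = 55.78 kips.
Interior bolts: l_c = 3.75 − 1.125 = 2.625 in → 1.2 × 2.625 × 0.625 × 70 = 137.8 → r_n = 105 kips.
R_n = 1 × 55.78 + 4 × 105 = 475.8 kips.
Design strength φR_n = 0.75 × 475.8 = 357 kips.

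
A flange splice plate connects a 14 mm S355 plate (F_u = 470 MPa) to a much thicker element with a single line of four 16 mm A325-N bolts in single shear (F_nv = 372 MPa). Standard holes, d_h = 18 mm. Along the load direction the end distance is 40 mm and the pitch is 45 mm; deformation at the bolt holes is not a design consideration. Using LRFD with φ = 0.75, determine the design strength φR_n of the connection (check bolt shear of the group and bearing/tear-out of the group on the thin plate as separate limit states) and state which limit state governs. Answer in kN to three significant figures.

224 kN (bolt shear governs)

Bolt shear: A_b = π·16²/4 = 201.1 mm²; R_n = 372 × 201.1 × 4 × 1 / 1000 = 299.2 kN → 0.75 × 299.2 = 224 kN.
Bearing (1.5 l_c t F_u ≤ 3.0 d t F_u): upper limit = 3.0·16·14·470 / 1000 = 315.8 kN.
  Edge l_c = 40 − 18/2 = 31 → r_n = 306 kN; interior l_c = 45 − 18 = 27 → r_n = 266.5 kN.
  R_n,bearing = 1·306 + 3·266.5 = 1105 kN → 0.75 × 1105 = 829 kN.
Bolt shear governs: 224 kN.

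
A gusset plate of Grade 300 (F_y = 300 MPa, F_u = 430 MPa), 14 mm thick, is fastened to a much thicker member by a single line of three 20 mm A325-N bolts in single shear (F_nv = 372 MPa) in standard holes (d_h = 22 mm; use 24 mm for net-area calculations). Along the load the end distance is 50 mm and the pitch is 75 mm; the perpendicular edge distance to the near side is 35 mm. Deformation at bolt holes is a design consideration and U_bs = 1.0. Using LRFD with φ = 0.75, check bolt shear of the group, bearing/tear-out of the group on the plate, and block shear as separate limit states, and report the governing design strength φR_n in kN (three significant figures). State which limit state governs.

263 kN (bolt shear governs)

Bolt shear: A_b = π·20²/4 = 314.2 mm²; R_n = 372 × 314.2 × 3 × 1 / 1000 = 350.6 kN → 0.75 × 350.6 = 263 kN.
Bearing: edge l_c = 39, r_n = 281.7 kN; interior l_c = 53, r_n = 289 kN; R_n = 281.7 + 2·289 = 859.7 kN → 645 kN.
Block shear: A_gv = 2800, A_nv = 1960, A_nt = 322 mm²; R_n = min(0.6F_uA_nv, 0.6F_yA_gv) + U_bs·F_u·A_nt = 642.5 kN → 482 kN.
Bolt shear governs: 263 kN.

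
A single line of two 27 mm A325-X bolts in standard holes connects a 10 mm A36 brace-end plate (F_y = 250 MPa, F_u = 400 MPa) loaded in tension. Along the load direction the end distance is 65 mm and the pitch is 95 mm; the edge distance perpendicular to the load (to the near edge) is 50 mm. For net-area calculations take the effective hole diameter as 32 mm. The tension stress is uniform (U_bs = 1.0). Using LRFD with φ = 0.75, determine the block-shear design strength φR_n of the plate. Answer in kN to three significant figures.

Shear plane L_v = 65 + 1·95 = 160 mm; A_gv = 160 × 10 = 1600 mm².
A_nv = (160 − 1.5·32) × 10 = 1120 mm².
A_nt = (50 − 0.5·32) × 10 = 340 mm².
0.6 F_u A_nv = 268.8 kN; 0.6 F_y A_gv = 240 kN → shear yielding governs the shear term.
R_n = 240 + 1.0 × 400 × 340 / 1000 = 376 kN.
Design strength φR_n = 0.75 × 376 = 282 kN.

282 kN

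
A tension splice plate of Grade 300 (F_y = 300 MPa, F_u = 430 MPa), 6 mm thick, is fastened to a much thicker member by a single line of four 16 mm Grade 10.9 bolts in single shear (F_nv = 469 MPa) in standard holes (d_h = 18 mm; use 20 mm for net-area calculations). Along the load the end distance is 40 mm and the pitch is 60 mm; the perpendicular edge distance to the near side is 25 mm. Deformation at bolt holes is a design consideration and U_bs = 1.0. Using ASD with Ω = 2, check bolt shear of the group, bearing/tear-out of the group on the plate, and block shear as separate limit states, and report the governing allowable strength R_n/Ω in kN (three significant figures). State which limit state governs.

Bolt shear: A_b = π·16²/4 = 201.1 mm²; R_n = 469 × 201.1 × 4 × 1 / 1000 = 377.2 kN → 377.2 / 2 = 189 kN.
Bearing: edge l_c = 31, r_n = 95.98 kN; interior l_c = 42, r_n = 99.07 kN; R_n = 95.98 + 3·99.07 = 393.2 kN → 197 kN.
Block shear: A_gv = 1320, A_nv = 900, A_nt = 90 mm²; R_n = min(0.6F_uA_nv, 0.6F_yA_gv) + U_bs·F_u·A_nt = 270.9 kN → 135 kN.
Block shear governs: 135 kN.

135 kN (block shear governs)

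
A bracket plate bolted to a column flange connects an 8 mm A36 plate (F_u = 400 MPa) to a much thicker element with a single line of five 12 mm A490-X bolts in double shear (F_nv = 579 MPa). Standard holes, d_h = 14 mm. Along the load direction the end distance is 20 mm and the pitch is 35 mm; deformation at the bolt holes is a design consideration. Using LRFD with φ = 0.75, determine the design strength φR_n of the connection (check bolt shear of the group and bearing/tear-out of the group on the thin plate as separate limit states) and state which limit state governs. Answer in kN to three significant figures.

279 kN (bearing governs)

Bolt shear: A_b = π·12²/4 = 113.1 mm²; R_n = 579 × 113.1 × 5 × 2 / 1000 = 654.8 kN → 0.75 × 654.8 = 491 kN.
Bearing (1.2 l_c t F_u ≤ 2.4 d t F_u): upper limit = 2.4·12·8·400 / 1000 = 92.16 kN.
  Edge l_c = 20 − 14/2 = 13 → r_n = 49.92 kN; interior l_c = 35 − 14 = 21 → r_n = 80.64 kN.
  R_n,bearing = 1·49.92 + 4·80.64 = 372.5 kN → 0.75 × 372.5 = 279 kN.
Bearing governs: 279 kN.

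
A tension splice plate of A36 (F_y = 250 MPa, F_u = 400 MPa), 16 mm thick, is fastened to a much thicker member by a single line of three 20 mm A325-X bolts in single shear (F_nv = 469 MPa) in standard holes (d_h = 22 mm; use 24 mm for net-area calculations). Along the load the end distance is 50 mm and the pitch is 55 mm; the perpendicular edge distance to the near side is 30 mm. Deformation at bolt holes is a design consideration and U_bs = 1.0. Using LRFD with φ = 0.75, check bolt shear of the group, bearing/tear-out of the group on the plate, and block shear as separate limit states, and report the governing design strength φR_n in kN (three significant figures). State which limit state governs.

332 kN (bolt shear governs)

Bolt shear: A_b = π·20²/4 = 314.2 mm²; R_n = 469 × 314.2 × 3 × 1 / 1000 = 442 kN → 0.75 × 442 = 332 kN.
Bearing: edge l_c = 39, r_n = 299.5 kN; interior l_c = 33, r_n = 253.4 kN; R_n = 299.5 + 2·253.4 = 806.4 kN → 605 kN.
Block shear: A_gv = 2560, A_nv = 1600, A_nt = 288 mm²; R_n = min(0.6F_uA_nv, 0.6F_yA_gv) + U_bs·F_u·A_nt = 499.2 kN → 374 kN.
Bolt shear governs: 332 kN.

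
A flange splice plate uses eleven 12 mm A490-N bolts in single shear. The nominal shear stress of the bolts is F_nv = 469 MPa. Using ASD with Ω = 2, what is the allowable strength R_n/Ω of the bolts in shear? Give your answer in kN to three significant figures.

A_b = π × 12² / 4 = 113.1 mm².
R_n = F_nv · A_b · n · n_s = 469 × 113.1 × 11 × 1 / 1000 = 583.5 kN.
Allowable strength R_n/Ω = 583.5 / 2 = 292 kN.

292 kN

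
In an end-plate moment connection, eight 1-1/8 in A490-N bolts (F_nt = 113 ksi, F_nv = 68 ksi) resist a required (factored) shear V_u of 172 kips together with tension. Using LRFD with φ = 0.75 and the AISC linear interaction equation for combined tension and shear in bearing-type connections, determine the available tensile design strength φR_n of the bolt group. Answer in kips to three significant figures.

590 kips

A_b = π·1.125²/4 = 0.994 in²; f_rv = 172 / (8 × 0.994) = 21.63 ksi.
F'_nt = 1.3 F_nt − (F_nt / φF_nv) f_rv = 1.3·113 − (113/(0.75·68))·21.63 = 98.98 ksi, capped at F_nt → F'_nt = 98.98 ksi.
R_n = F'_nt · A_b · n = 98.98 × 0.994 × 8 = 787.1 kips.
Design strength φR_n = 0.75 × 787.1 = 590 kips.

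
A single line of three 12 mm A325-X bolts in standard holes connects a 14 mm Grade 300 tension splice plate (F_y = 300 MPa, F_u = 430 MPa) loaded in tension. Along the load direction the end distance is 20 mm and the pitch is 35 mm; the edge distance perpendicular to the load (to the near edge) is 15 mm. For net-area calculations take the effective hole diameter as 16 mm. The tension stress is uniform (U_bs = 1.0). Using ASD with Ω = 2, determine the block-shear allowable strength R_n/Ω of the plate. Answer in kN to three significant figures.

Shear plane L_v = 20 + 2·35 = 90 mm; A_gv = 90 × 14 = 1260 mm².
A_nv = (90 − 2.5·16) × 14 = 700 mm².
A_nt = (15 − 0.5·16) × 14 = 98 mm².
0.6 F_u A_nv = 180.6 kN; 0.6 F_y A_gv = 226.8 kN → shear rupture governs the shear term.
R_n = 180.6 + 1.0 × 430 × 98 / 1000 = 222.7 kN.
Allowable strength R_n/Ω = 222.7 / 2 = 111 kN.

111 kN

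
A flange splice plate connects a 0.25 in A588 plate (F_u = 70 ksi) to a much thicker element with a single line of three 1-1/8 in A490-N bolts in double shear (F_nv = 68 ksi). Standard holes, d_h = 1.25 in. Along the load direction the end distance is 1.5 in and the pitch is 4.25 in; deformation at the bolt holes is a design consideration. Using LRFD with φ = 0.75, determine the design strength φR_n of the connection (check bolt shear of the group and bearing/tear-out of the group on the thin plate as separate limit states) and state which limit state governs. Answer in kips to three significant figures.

Bolt shear: A_b = π·1.125²/4 = 0.994 in²; R_n = 68 × 0.994 × 3 × 2 = 405.6 kips → 0.75 × 405.6 = 304 kips.
Bearing (1.2 l_c t F_u ≤ 2.4 d t F_u): upper limit = 2.4·1.125·0.25·70 = 47.25 kips.
  Edge l_c = 1.5 − 1.25/2 = 0.875 → r_n = 18.38 kips; interior l_c = 4.25 − 1.25 = 3 → r_n = 47.25 kips.
  R_n,bearing = 1·18.38 + 2·47.25 = 112.9 kips → 0.75 × 112.9 = 84.7 kips.
Bearing governs: 84.7 kips.

84.7 kips (bearing governs)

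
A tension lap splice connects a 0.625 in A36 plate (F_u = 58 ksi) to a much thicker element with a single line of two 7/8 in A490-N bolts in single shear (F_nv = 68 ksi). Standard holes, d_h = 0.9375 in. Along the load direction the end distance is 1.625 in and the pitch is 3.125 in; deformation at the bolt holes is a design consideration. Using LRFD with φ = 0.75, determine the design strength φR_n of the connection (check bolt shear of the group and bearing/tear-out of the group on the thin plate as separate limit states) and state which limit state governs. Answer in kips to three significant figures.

61.3 kips (bolt shear governs)

Bolt shear: A_b = π·0.875²/4 = 0.6013 in²; R_n = 68 × 0.6013 × 2 × 1 = 81.78 kips → 0.75 × 81.78 = 61.3 kips.
Bearing (1.2 l_c t F_u ≤ 2.4 d t F_u): upper limit = 2.4·0.875·0.625·58 = 76.12 kips.
  Edge l_c = 1.625 − 0.9375/2 = 1.156 → r_n = 50.3 kips; interior l_c = 3.125 − 0.9375 = 2.188 → r_n = 76.12 kips.
  R_n,bearing = 1·50.3 + 1·76.12 = 126.4 kips → 0.75 × 126.4 = 94.8 kips.
Bolt shear governs: 61.3 kips.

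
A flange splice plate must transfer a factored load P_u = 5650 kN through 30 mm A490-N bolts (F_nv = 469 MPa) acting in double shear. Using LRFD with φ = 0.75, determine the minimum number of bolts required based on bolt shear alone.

A_b = π·30²/4 = 706.9 mm².
Per-bolt design strength φR_n = 0.75 × 469 × 706.9 × 2 / 1000 = 497.3 kN.
n ≥ 5650 / 497.3 = 11.36 → use 12 bolts.

12 bolts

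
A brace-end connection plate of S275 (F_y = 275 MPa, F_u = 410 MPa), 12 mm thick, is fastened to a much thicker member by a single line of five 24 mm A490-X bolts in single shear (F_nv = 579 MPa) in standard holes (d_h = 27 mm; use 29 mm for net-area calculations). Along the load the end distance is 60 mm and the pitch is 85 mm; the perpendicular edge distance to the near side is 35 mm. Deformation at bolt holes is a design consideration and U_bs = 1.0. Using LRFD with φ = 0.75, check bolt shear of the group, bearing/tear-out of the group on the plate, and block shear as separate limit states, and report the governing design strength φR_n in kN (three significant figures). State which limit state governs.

Bolt shear: A_b = π·24²/4 = 452.4 mm²; R_n = 579 × 452.4 × 5 × 1 / 1000 = 1310 kN → 0.75 × 1310 = 982 kN.
Bearing: edge l_c = 46.5, r_n = 274.5 kN; interior l_c = 58, r_n = 283.4 kN; R_n = 274.5 + 4·283.4 = 1408 kN → 1060 kN.
Block shear: A_gv = 4800, A_nv = 3234, A_nt = 246 mm²; R_n = min(0.6F_uA_nv, 0.6F_yA_gv) + U_bs·F_u·A_nt = 892.9 kN → 670 kN.
Block shear governs: 670 kN.

670 kN (block shear governs)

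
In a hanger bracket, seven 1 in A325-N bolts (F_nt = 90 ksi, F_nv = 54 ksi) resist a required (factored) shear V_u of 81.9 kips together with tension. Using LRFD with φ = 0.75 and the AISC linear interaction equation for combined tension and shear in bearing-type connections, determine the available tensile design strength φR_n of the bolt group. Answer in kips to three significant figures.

A_b = π·1²/4 = 0.7854 in²; f_rv = 81.9 / (7 × 0.7854) = 14.9 ksi.
F'_nt = 1.3 F_nt − (F_nt / φF_nv) f_rv = 1.3·90 − (90/(0.75·54))·14.9 = 83.9 ksi, capped at F_nt → F'_nt = 83.9 ksi.
R_n = F'_nt · A_b · n = 83.9 × 0.7854 × 7 = 461.2 kips.
Design strength φR_n = 0.75 × 461.2 = 346 kips.

346 kips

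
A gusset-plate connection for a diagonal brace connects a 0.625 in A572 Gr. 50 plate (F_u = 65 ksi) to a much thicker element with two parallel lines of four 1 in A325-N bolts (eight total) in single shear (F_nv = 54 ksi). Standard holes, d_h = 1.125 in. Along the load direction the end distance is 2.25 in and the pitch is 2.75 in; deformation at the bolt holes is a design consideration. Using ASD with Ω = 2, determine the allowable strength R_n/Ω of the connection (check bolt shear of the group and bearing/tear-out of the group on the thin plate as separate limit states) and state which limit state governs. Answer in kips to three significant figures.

Bolt shear: A_b = π·1²/4 = 0.7854 in²; R_n = 54 × 0.7854 × 8 × 1 = 339.3 kips → 339.3 / 2 = 170 kips.
Bearing (1.2 l_c t F_u ≤ 2.4 d t F_u): upper limit = 2.4·1·0.625·65 = 97.5 kips.
  Edge l_c = 2.25 − 1.125/2 = 1.688 → r_n = 82.27 kips; interior l_c = 2.75 − 1.125 = 1.625 → r_n = 79.22 kips.
  R_n,bearing = 2·82.27 + 6·79.22 = 639.8 kips → 639.8 / 2 = 320 kips.
Bolt shear governs: 170 kips.

170 kips (bolt shear governs)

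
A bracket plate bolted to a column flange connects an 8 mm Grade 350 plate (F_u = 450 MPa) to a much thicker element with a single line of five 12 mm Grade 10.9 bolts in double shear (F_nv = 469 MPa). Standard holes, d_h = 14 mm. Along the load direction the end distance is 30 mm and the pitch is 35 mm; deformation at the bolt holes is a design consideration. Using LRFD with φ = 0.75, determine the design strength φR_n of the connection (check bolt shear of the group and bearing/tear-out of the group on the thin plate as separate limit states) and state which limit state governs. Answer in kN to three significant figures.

Bolt shear: A_b = π·12²/4 = 113.1 mm²; R_n = 469 × 113.1 × 5 × 2 / 1000 = 530.4 kN → 0.75 × 530.4 = 398 kN.
Bearing (1.2 l_c t F_u ≤ 2.4 d t F_u): upper limit = 2.4·12·8·450 / 1000 = 103.7 kN.
  Edge l_c = 30 − 14/2 = 23 → r_n = 99.36 kN; interior l_c = 35 − 14 = 21 → r_n = 90.72 kN.
  R_n,bearing = 1·99.36 + 4·90.72 = 462.2 kN → 0.75 × 462.2 = 347 kN.
Bearing governs: 347 kN.

347 kN (bearing governs)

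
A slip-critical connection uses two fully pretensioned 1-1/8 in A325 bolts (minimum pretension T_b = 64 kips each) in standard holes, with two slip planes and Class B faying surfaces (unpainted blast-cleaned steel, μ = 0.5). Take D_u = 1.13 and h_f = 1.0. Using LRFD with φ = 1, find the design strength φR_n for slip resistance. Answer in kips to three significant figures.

R_n = μ · D_u · h_f · T_b · n_s · n_b = 0.5 × 1.13 × 1.0 × 64 × 2 × 2 = 144.6 kips.
Design strength φR_n = 1 × 144.6 = 145 kips.

145 kips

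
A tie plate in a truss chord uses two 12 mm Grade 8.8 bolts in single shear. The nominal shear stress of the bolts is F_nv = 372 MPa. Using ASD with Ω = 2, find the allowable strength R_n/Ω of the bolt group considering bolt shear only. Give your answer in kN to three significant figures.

A_b = π × 12² / 4 = 113.1 mm².
R_n = F_nv · A_b · n · n_s = 372 × 113.1 × 2 × 1 / 1000 = 84.14 kN.
Allowable strength R_n/Ω = 84.14 / 2 = 42.1 kN.

42.1 kN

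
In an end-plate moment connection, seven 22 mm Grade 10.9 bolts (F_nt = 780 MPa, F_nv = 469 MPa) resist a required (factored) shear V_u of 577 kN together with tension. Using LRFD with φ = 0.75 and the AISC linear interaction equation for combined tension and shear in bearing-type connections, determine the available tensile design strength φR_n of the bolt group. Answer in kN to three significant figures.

A_b = π·22²/4 = 380.1 mm²; f_rv = 577 × 1000 / (7 × 380.1) = 216.8 MPa.
F'_nt = 1.3 F_nt − (F_nt / φF_nv) f_rv = 1.3·780 − (780/(0.75·469))·216.8 = 533.2 MPa, capped at F_nt → F'_nt = 533.2 MPa.
R_n = F'_nt · A_b · n = 533.2 × 380.1 × 7 / 1000 = 1419 kN.
Design strength φR_n = 0.75 × 1419 = 1060 kN.

1060 kN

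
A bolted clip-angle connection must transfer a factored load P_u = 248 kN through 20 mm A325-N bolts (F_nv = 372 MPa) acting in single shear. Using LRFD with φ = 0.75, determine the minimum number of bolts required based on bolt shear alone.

3 bolts

A_b = π·20²/4 = 314.2 mm².
Per-bolt design strength φR_n = 0.75 × 372 × 314.2 × 1 / 1000 = 87.65 kN.
n ≥ 248 / 87.65 = 2.829 → use 3 bolts.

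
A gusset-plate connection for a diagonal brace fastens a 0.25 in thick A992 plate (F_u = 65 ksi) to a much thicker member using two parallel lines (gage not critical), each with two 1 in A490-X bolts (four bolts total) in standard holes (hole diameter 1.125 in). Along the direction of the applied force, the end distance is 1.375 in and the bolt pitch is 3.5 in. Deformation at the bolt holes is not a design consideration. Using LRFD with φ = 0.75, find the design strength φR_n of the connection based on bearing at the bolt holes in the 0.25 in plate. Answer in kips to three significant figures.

Per bolt r_n = 1.5 l_c t F_u ≤ 3.0 d t F_u; upper limit = 3.0 × 1 × 0.25 × 65 = 48.75 kips.
Edge bolt: l_c = 1.375 − 1.125/2 = 0.8125 in → 1.5 × 0.8125 × 0.25 × 65 = 19.8 → r_n = 19.8 kips.
Interior bolts: l_c = 3.5 − 1.125 = 2.375 in → 1.5 × 2.375 × 0.25 × 65 = 57.89 → r_n = 48.75 kips.
R_n = 2 × 19.8 + 2 × 48.75 = 137.1 kips.
Design strength φR_n = 0.75 × 137.1 = 103 kips.

103 kips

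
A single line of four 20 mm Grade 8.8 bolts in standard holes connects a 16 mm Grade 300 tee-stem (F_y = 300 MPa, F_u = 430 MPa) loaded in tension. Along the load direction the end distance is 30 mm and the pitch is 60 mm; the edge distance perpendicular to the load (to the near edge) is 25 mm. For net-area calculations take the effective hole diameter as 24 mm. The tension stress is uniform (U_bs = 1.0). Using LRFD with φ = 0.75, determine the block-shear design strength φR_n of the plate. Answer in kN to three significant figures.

457 kN

Shear plane L_v = 30 + 3·60 = 210 mm; A_gv = 210 × 16 = 3360 mm².
A_nv = (210 − 3.5·24) × 16 = 2016 mm².
A_nt = (25 − 0.5·24) × 16 = 208 mm².
0.6 F_u A_nv = 520.1 kN; 0.6 F_y A_gv = 604.8 kN → shear rupture governs the shear term.
R_n = 520.1 + 1.0 × 430 × 208 / 1000 = 609.6 kN.
Design strength φR_n = 0.75 × 609.6 = 457 kN.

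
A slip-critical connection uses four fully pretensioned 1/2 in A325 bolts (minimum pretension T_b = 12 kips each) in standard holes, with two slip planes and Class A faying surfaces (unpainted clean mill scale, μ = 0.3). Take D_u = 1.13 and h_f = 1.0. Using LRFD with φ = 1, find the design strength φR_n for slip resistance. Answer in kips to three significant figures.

R_n = μ · D_u · h_f · T_b · n_s · n_b = 0.3 × 1.13 × 1.0 × 12 × 2 × 4 = 32.54 kips.
Design strength φR_n = 1 × 32.54 = 32.5 kips.

32.5 kips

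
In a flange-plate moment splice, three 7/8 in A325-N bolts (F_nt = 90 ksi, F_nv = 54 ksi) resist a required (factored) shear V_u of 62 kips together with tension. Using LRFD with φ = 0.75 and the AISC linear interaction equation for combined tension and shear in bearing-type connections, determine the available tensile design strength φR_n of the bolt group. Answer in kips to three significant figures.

A_b = π·0.875²/4 = 0.6013 in²; f_rv = 62 / (3 × 0.6013) = 34.37 ksi.
F'_nt = 1.3 F_nt − (F_nt / φF_nv) f_rv = 1.3·90 − (90/(0.75·54))·34.37 = 40.62 ksi, capped at F_nt → F'_nt = 40.62 ksi.
R_n = F'_nt · A_b · n = 40.62 × 0.6013 × 3 = 73.29 kips.
Design strength φR_n = 0.75 × 73.29 = 55 kips.

55 kips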